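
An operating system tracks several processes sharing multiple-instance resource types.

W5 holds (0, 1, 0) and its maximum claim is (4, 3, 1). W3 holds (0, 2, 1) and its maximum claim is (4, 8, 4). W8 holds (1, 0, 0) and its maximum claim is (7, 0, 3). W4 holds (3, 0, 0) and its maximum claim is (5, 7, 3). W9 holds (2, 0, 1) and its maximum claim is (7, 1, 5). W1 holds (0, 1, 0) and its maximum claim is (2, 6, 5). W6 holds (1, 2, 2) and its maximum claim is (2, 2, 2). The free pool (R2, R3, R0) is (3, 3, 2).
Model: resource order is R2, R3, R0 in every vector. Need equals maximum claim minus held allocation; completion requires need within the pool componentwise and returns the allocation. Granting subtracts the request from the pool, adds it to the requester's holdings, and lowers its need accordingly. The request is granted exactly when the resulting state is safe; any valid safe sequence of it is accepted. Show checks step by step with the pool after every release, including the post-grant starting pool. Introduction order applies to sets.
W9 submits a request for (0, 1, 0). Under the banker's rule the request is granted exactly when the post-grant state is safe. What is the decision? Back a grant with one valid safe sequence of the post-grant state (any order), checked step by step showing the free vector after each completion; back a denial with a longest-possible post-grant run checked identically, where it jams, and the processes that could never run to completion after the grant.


DENY: after the grant no complete ordering would exist.
Key observation: after W6, W5 the pool peaks at (4, 5, 4), and each blocked process is short somewhere: W3 on R3; W8 on R2; W4 on R3; W9 on R2; W1 on R0.
Pretend the grant happened; the run W6, W5 goes as far as possible. Check, step by step:
  pool = (3, 2, 2)
  W6: need (1, 0, 0) fits (3, 2, 2); releases (1, 2, 2), pool now (4, 4, 4)
  W5: need (4, 2, 1) fits (4, 4, 4); releases (0, 1, 0), pool now (4, 5, 4)
  W3 cannot run: need (4, 6, 3) vs free (4, 5, 4) (insufficient R3)
  W8 cannot run: need (6, 0, 3) vs free (4, 5, 4) (insufficient R2)
  W4 cannot run: need (2, 7, 3) vs free (4, 5, 4) (insufficient R3)
  W9 cannot run: need (5, 0, 4) vs free (4, 5, 4) (insufficient R2)
  W1 cannot run: need (2, 5, 5) vs free (4, 5, 4) (insufficient R0)
Had the request been granted, W3, W8, W4, W9 and W1 could never finish.


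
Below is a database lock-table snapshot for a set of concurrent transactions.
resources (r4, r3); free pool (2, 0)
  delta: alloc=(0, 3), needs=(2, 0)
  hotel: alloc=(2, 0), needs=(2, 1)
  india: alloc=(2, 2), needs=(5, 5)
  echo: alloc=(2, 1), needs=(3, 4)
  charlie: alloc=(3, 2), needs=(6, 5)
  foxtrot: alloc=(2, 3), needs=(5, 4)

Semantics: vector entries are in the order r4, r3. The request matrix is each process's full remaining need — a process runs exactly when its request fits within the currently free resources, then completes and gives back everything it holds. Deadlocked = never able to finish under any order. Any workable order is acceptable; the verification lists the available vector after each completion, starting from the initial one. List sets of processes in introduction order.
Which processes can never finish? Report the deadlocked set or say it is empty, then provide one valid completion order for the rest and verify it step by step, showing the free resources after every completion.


The deadlocked set is india, echo, charlie and foxtrot.
Key observation: once delta, hotel finish, the pool peaks at (4, 3) — and every remaining process still needs more r3 than that.
One completion order for the rest: delta, hotel. Check, step by step:
  pool = (2, 0)
  run delta (needs (2, 0), free (2, 0)); after release of (0, 3) the pool is (2, 3)
  run hotel (needs (2, 1), free (2, 3)); after release of (2, 0) the pool is (4, 3)
None of the blocked processes ever fits:
  india still needs (5, 5) but only (4, 3) is free — short on r4 and r3
  echo still needs (3, 4) but only (4, 3) is free — short on r3
  charlie still needs (6, 5) but only (4, 3) is free — short on r4 and r3
  foxtrot still needs (5, 4) but only (4, 3) is free — short on r4 and r3


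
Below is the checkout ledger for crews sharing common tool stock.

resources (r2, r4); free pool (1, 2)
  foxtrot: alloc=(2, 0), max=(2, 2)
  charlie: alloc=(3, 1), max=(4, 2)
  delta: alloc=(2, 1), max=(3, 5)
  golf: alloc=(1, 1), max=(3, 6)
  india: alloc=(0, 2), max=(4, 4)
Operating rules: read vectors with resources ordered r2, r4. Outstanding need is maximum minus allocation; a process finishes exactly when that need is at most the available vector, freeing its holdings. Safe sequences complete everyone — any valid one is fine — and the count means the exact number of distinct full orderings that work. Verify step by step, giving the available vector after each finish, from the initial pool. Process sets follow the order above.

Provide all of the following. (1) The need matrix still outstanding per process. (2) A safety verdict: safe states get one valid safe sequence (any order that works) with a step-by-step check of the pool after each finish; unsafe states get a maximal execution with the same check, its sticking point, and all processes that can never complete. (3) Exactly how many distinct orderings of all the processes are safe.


(1) Need matrix, components ordered r2, r4:
  foxtrot: (0, 2)
  charlie: (1, 1)
  delta: (1, 4)
  golf: (2, 5)
  india: (4, 2)
(2) SAFE, for example via the order charlie, india, foxtrot, golf, delta.
Key observation: the first exact fit in this order is charlie — it needs (1, 1) with (1, 2) free, meeting a requested resource to the last unit.
Verifying each step:
  pool = (1, 2)
  run charlie (needs (1, 1), free (1, 2)); after release of (3, 1) the pool is (4, 3)
  run india (needs (4, 2), free (4, 3)); after release of (0, 2) the pool is (4, 5)
  run foxtrot (needs (0, 2), free (4, 5)); after release of (2, 0) the pool is (6, 5)
  run golf (needs (2, 5), free (6, 5)); after release of (1, 1) the pool is (7, 6)
  run delta (needs (1, 4), free (7, 6)); after release of (2, 1) the pool is (9, 7)
(3) Precisely 10 of the possible complete orderings are safe sequences.


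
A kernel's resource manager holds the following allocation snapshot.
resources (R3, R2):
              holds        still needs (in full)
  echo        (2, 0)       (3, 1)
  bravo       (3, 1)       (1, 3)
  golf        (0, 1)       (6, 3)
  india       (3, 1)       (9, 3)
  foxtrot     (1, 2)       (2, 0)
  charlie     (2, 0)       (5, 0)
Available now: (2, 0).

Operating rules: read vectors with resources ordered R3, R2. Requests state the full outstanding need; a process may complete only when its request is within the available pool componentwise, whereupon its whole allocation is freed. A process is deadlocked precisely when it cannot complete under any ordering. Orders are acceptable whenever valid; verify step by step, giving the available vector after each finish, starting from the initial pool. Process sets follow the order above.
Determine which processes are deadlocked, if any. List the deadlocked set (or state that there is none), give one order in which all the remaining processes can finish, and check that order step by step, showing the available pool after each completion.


The deadlocked set is bravo, golf and india.
Key observation: foxtrot, echo, charlie can finish, but then (7, 2) is all there is, and the blocked group's R2 demands exceed it.
A valid finishing order for the others: foxtrot, echo, charlie. Check, step by step:
  pool = (2, 0)
  run foxtrot (needs (2, 0), free (2, 0)); after release of (1, 2) the pool is (3, 2)
  run echo (needs (3, 1), free (3, 2)); after release of (2, 0) the pool is (5, 2)
  run charlie (needs (5, 0), free (5, 2)); after release of (2, 0) the pool is (7, 2)
The stuck group stays short no matter what:
  blocked: bravo wants (1, 3), pool (7, 2) — not enough R2
  blocked: golf wants (6, 3), pool (7, 2) — not enough R2
  blocked: india wants (9, 3), pool (7, 2) — not enough R3 and R2


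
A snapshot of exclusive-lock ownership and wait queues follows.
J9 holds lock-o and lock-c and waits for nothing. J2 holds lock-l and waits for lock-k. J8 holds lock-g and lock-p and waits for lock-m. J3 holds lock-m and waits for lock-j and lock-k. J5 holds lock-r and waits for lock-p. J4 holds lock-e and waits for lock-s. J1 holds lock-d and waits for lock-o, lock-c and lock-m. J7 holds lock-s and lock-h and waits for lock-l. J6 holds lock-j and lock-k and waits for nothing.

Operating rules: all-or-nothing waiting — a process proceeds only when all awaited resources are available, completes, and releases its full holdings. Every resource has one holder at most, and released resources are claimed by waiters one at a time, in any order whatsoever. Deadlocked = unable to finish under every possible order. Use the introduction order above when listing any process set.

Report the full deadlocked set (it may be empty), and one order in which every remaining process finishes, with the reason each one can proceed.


No process is deadlocked.
Key observation: although several processes wait, no cycle exists — each chain bottoms out at a free runner.
One completion order for the rest: J9, J6, J3, J2, J7, J1, J4, J8, J5.
Step-by-step check:
  run J9 (it waits on nothing); releases lock-o and lock-c
  run J6 (it waits on nothing); releases lock-j and lock-k
  run J3 (all its waits — lock-j and lock-k — are resolved); releases lock-m
  run J2 (all its waits — lock-k — are resolved); releases lock-l
  run J7 (all its waits — lock-l — are resolved); releases lock-s and lock-h
  run J1 (all its waits — lock-o, lock-c and lock-m — are resolved); releases lock-d
  run J4 (all its waits — lock-s — are resolved); releases lock-e
  run J8 (all its waits — lock-m — are resolved); releases lock-g and lock-p
  run J5 (all its waits — lock-p — are resolved); releases lock-r


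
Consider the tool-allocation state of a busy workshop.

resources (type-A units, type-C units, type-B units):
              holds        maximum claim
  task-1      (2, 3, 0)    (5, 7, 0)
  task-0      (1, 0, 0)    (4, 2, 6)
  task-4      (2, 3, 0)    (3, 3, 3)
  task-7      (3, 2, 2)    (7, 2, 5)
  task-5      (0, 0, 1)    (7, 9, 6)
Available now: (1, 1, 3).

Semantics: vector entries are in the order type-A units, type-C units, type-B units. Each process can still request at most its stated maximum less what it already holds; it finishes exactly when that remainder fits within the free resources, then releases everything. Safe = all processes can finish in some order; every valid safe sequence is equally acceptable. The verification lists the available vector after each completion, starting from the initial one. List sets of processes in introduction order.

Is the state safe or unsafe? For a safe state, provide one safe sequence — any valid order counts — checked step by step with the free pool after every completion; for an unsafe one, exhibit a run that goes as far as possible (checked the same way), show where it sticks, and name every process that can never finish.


SAFE, for example via the order task-4, task-1, task-7, task-5, task-0.
Key observation: task-4 is the earliest step where a requested resource binds exactly: need (1, 0, 3), pool (1, 1, 3) at its turn.
Check, step by step:
  pool = (1, 1, 3)
  task-4 needs (1, 0, 3) <= (1, 1, 3) -> finishes; pool += (2, 3, 0) = (3, 4, 3)
  task-1 needs (3, 4, 0) <= (3, 4, 3) -> finishes; pool += (2, 3, 0) = (5, 7, 3)
  task-7 needs (4, 0, 3) <= (5, 7, 3) -> finishes; pool += (3, 2, 2) = (8, 9, 5)
  task-5 needs (7, 9, 5) <= (8, 9, 5) -> finishes; pool += (0, 0, 1) = (8, 9, 6)
  task-0 needs (3, 2, 6) <= (8, 9, 6) -> finishes; pool += (1, 0, 0) = (9, 9, 6)


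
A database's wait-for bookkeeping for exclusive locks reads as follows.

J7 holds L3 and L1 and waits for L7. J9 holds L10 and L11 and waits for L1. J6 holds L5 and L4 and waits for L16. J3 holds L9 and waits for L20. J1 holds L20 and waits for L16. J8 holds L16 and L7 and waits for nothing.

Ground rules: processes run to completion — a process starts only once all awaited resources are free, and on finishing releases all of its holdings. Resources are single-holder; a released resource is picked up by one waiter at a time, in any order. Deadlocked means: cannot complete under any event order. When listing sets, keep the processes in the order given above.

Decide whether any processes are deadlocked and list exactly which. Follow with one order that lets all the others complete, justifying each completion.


No process is deadlocked.
Key observation: the wait graph is acyclic; completion cascades from the unblocked processes through everyone else.
One completion order for the rest: J8, J6, J7, J1, J3, J9.
Walking it through:
  run J8 (it waits on nothing); releases L16 and L7
  run J6 (all its waits — L16 — are resolved); releases L5 and L4
  run J7 (all its waits — L7 — are resolved); releases L3 and L1
  run J1 (all its waits — L16 — are resolved); releases L20
  run J3 (all its waits — L20 — are resolved); releases L9
  run J9 (all its waits — L1 — are resolved); releases L10 and L11


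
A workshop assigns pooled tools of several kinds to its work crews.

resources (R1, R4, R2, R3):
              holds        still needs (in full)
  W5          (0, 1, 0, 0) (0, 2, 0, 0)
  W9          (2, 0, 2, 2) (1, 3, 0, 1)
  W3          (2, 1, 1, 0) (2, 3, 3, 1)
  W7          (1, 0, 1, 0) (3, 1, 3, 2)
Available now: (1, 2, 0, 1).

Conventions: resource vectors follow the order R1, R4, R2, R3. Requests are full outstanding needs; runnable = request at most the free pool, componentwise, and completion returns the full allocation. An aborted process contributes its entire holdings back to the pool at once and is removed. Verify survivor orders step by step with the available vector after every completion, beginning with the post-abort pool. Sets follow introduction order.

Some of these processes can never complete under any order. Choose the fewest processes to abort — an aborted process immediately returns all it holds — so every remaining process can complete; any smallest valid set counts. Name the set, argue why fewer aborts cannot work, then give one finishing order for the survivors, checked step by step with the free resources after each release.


Minimum abort set: W3.
Key observation: W7 could never have finished before the abort; with (2, 1, 1, 0) returned by W3, it fits at step 3.
Why nothing smaller works: aborting no one leaves the state deadlocked as given.
Survivors finish in the order: W9, W5, W7. Verifying each step (pool after the aborts first):
  pool = (3, 3, 1, 1)
  W9: need (1, 3, 0, 1) fits (3, 3, 1, 1); releases (2, 0, 2, 2), pool now (5, 3, 3, 3)
  W5: need (0, 2, 0, 0) fits (5, 3, 3, 3); releases (0, 1, 0, 0), pool now (5, 4, 3, 3)
  W7: need (3, 1, 3, 2) fits (5, 4, 3, 3); releases (1, 0, 1, 0), pool now (6, 4, 4, 3)


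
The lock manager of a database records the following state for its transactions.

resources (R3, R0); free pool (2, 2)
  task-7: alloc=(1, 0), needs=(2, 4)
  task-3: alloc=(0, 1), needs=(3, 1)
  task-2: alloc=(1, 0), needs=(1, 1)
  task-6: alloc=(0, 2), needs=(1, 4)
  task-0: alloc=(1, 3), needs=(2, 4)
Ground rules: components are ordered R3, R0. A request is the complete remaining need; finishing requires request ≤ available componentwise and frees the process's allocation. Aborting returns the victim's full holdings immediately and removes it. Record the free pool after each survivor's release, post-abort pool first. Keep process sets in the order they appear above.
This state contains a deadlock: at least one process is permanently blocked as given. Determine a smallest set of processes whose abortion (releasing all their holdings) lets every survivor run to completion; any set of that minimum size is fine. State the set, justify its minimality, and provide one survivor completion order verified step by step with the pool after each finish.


The answer: abort task-6.
Key observation: before aborting task-6, task-7 was permanently blocked — no order could ever run it; afterwards it completes at step 2.
Why nothing smaller works: aborting no one leaves the state deadlocked as given.
One survivor order: task-2, task-7, task-0, task-3. Walking it through (post-abort pool first):
  pool = (2, 4)
  task-2 needs (1, 1) <= (2, 4) -> finishes; pool += (1, 0) = (3, 4)
  task-7 needs (2, 4) <= (3, 4) -> finishes; pool += (1, 0) = (4, 4)
  task-0 needs (2, 4) <= (4, 4) -> finishes; pool += (1, 3) = (5, 7)
  task-3 needs (3, 1) <= (5, 7) -> finishes; pool += (0, 1) = (5, 8)


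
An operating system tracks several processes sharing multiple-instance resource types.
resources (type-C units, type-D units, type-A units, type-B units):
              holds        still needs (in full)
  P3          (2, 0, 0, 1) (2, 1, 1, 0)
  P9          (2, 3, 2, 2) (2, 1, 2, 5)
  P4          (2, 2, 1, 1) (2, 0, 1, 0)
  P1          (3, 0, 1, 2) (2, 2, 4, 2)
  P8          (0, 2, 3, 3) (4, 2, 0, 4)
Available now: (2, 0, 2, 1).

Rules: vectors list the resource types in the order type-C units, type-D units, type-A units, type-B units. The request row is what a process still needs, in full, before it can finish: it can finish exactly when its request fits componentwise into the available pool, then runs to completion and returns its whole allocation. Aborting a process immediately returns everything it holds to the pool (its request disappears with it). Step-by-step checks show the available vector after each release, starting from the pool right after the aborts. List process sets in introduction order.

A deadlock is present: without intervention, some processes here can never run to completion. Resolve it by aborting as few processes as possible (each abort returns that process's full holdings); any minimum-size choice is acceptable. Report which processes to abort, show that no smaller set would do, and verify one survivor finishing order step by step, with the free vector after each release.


The answer: abort P8.
Key observation: no ordering could ever have run P1 before the abort of P8; with (0, 2, 3, 3) back in the pool it fits at step 1.
No smaller set exists: with zero aborts the deadlock remains.
One survivor order: P1, P9, P4, P3. Verifying each step (post-abort pool first):
  pool = (2, 2, 5, 4)
  P1: need (2, 2, 4, 2) fits (2, 2, 5, 4); releases (3, 0, 1, 2), pool now (5, 2, 6, 6)
  P9: need (2, 1, 2, 5) fits (5, 2, 6, 6); releases (2, 3, 2, 2), pool now (7, 5, 8, 8)
  P4: need (2, 0, 1, 0) fits (7, 5, 8, 8); releases (2, 2, 1, 1), pool now (9, 7, 9, 9)
  P3: need (2, 1, 1, 0) fits (9, 7, 9, 9); releases (2, 0, 0, 1), pool now (11, 7, 9, 10)


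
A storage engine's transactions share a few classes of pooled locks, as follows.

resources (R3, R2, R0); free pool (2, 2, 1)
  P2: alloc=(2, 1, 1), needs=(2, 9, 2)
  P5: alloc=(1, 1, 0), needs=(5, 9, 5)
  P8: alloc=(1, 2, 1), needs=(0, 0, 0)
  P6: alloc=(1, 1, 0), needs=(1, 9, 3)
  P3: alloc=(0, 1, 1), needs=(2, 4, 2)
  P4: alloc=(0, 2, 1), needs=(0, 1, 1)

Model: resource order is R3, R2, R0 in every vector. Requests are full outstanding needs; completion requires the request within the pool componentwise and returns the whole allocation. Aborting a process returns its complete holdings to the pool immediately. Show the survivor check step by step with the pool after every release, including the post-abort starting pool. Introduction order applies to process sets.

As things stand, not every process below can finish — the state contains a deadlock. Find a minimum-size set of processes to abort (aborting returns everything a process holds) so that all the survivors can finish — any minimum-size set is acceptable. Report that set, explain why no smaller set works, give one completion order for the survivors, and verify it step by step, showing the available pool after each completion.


Abort P5 and P6.
Key observation: before aborting P5 and P6, P2 was permanently blocked — no order could ever run it; afterwards it completes at step 4.
Minimality, checking each single-abort alternative: P2 alone leaves P5 blocked (short on R2); P5 alone leaves P2 blocked (short on R2); P8 alone leaves P2 blocked (short on R2); P6 alone leaves P2 blocked (short on R2); P3 alone leaves P2 blocked (short on R2); P4 alone leaves P2 blocked (short on R2).
Survivors finish in the order: P8, P4, P3, P2. Step-by-step check (pool after the aborts first):
  pool = (4, 4, 1)
  P8 needs (0, 0, 0) <= (4, 4, 1) -> finishes; pool += (1, 2, 1) = (5, 6, 2)
  P4 needs (0, 1, 1) <= (5, 6, 2) -> finishes; pool += (0, 2, 1) = (5, 8, 3)
  P3 needs (2, 4, 2) <= (5, 8, 3) -> finishes; pool += (0, 1, 1) = (5, 9, 4)
  P2 needs (2, 9, 2) <= (5, 9, 4) -> finishes; pool += (2, 1, 1) = (7, 10, 5)


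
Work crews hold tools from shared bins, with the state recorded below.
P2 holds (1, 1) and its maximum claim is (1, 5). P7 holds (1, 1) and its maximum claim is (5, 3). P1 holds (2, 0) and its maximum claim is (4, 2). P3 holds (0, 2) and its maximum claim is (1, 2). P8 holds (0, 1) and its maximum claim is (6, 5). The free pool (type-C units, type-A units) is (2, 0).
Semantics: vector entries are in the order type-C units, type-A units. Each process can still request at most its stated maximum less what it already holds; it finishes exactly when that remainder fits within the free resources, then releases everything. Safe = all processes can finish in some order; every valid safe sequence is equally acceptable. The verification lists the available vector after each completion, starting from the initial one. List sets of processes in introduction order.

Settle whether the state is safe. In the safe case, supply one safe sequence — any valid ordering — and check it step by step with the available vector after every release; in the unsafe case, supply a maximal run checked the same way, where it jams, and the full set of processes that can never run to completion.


UNSAFE — no complete ordering exists.
Key observation: no order helps: past P3, P1, P7, the free pool tops out at (5, 3), below what each blocked process needs in type-A units.
A maximal execution: P3, P1, P7 — then nothing else fits. Verifying each step:
  pool = (2, 0)
  P3: need (1, 0) fits (2, 0); releases (0, 2), pool now (2, 2)
  P1: need (2, 2) fits (2, 2); releases (2, 0), pool now (4, 2)
  P7: need (4, 2) fits (4, 2); releases (1, 1), pool now (5, 3)
  P2 still needs (0, 4) but only (5, 3) is free — short on type-A units
  P8 still needs (6, 4) but only (5, 3) is free — short on type-C units and type-A units
Never able to finish: P2 and P8.


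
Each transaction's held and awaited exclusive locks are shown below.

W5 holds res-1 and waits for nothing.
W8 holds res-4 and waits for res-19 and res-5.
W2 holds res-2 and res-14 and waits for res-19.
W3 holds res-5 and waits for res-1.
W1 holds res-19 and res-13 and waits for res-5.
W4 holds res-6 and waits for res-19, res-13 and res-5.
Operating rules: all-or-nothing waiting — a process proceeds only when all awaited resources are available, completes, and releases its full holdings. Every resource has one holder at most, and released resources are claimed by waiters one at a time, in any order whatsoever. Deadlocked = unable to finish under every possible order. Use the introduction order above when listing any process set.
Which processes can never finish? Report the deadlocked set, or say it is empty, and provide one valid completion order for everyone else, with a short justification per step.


The deadlocked set is empty.
Key observation: no waiting chain loops back on itself — every chain ends at a process that waits on nothing, so everyone eventually runs.
The rest can finish in the order W5, W3, W1, W2, W4, W8.
Verifying each step:
  run W5 (it waits on nothing); releases res-1
  W3: everything it awaited (res-1) is free; runs, freeing res-5
  W1: everything it awaited (res-5) is free; runs, freeing res-19 and res-13
  W2: everything it awaited (res-19) is free; runs, freeing res-2 and res-14
  W4: everything it awaited (res-19, res-13 and res-5) is free; runs, freeing res-6
  W8: everything it awaited (res-19 and res-5) is free; runs, freeing res-4


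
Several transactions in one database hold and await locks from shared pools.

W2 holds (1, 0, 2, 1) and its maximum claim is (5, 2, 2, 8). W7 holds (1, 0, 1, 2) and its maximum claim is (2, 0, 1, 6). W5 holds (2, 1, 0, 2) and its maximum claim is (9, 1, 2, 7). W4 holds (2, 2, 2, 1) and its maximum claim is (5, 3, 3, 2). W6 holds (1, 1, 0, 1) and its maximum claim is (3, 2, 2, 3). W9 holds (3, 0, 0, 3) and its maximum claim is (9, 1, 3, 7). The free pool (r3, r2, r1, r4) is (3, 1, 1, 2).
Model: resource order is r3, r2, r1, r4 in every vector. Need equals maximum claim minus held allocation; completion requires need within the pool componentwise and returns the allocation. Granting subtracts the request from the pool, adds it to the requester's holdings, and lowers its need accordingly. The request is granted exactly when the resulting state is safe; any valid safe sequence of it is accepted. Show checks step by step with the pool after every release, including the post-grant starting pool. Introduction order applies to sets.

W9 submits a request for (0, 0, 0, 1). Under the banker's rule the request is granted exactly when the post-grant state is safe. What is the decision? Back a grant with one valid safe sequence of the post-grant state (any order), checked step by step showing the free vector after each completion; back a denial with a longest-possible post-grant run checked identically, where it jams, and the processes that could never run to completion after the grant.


GRANT: granting preserves safety; a valid post-grant sequence is W4, W6, W9, W2, W5, W7.
Key observation: with (3, 1, 1, 1) left after the transfer, W4 can run at once — the state stays safe.
Step-by-step check of the post-grant state:
  pool = (3, 1, 1, 1)
  W4: need (3, 1, 1, 1) fits (3, 1, 1, 1); releases (2, 2, 2, 1), pool now (5, 3, 3, 2)
  W6: need (2, 1, 2, 2) fits (5, 3, 3, 2); releases (1, 1, 0, 1), pool now (6, 4, 3, 3)
  W9: need (6, 1, 3, 3) fits (6, 4, 3, 3); releases (3, 0, 0, 4), pool now (9, 4, 3, 7)
  W2: need (4, 2, 0, 7) fits (9, 4, 3, 7); releases (1, 0, 2, 1), pool now (10, 4, 5, 8)
  W5: need (7, 0, 2, 5) fits (10, 4, 5, 8); releases (2, 1, 0, 2), pool now (12, 5, 5, 10)
  W7: need (1, 0, 0, 4) fits (12, 5, 5, 10); releases (1, 0, 1, 2), pool now (13, 5, 6, 12)


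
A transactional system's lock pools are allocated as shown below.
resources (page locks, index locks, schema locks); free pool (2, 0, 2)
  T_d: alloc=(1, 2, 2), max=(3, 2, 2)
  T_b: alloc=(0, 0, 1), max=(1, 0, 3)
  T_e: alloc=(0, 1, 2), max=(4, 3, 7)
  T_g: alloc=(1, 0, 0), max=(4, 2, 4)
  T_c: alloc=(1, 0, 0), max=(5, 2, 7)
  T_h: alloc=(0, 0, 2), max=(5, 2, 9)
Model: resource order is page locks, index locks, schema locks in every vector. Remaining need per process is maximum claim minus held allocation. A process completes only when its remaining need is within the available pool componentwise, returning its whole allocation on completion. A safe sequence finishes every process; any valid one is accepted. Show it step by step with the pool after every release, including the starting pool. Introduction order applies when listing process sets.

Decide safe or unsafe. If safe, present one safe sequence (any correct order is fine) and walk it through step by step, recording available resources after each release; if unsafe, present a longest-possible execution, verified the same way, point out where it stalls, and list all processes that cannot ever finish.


SAFE. One safe sequence: T_b, T_d, T_g, T_e, T_c, T_h.
Key observation: T_b is the earliest step where a requested resource binds exactly: need (1, 0, 2), pool (2, 0, 2) at its turn.
Check, step by step:
  pool = (2, 0, 2)
  run T_b (needs (1, 0, 2), free (2, 0, 2)); after release of (0, 0, 1) the pool is (2, 0, 3)
  run T_d (needs (2, 0, 0), free (2, 0, 3)); after release of (1, 2, 2) the pool is (3, 2, 5)
  run T_g (needs (3, 2, 4), free (3, 2, 5)); after release of (1, 0, 0) the pool is (4, 2, 5)
  run T_e (needs (4, 2, 5), free (4, 2, 5)); after release of (0, 1, 2) the pool is (4, 3, 7)
  run T_c (needs (4, 2, 7), free (4, 3, 7)); after release of (1, 0, 0) the pool is (5, 3, 7)
  run T_h (needs (5, 2, 7), free (5, 3, 7)); after release of (0, 0, 2) the pool is (5, 3, 9)


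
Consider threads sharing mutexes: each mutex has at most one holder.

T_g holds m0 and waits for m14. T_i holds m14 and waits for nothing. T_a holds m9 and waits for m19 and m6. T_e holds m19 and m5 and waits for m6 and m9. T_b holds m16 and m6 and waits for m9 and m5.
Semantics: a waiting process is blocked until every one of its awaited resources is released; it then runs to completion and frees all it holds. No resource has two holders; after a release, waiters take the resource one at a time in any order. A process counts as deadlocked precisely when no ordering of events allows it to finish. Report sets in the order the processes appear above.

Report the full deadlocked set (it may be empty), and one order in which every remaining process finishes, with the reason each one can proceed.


Deadlocked set: T_a, T_e and T_b.
Key observation: along T_a -> T_e -> T_a, each member waits on what the next one holds — a deadlock; T_b is caught in further circular waits.
The rest can finish in the order T_i, T_g.
Verifying each step:
  T_i waits on nothing -> runs at once and releases m14
  T_g waits on m14 — all released -> runs and releases m0


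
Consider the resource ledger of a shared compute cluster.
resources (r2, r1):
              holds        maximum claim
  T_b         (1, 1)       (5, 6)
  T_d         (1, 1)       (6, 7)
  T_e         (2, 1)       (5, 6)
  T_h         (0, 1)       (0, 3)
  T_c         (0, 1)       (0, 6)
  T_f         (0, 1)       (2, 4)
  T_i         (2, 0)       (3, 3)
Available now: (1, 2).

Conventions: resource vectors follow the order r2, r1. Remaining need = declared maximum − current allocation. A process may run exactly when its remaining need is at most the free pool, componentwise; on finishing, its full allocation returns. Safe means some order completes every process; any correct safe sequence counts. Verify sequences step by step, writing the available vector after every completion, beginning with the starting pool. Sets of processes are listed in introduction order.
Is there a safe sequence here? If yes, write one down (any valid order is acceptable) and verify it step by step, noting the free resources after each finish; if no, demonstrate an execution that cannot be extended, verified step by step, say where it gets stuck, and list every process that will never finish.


The state is UNSAFE.
Key observation: the wall is r1: completing T_h, T_i, T_f brings the pool only to (3, 4), and all the rest need more.
Going as far as possible: T_h, T_i, T_f; after that, nothing fits. Check, step by step:
  pool = (1, 2)
  run T_h (needs (0, 2), free (1, 2)); after release of (0, 1) the pool is (1, 3)
  run T_i (needs (1, 3), free (1, 3)); after release of (2, 0) the pool is (3, 3)
  run T_f (needs (2, 3), free (3, 3)); after release of (0, 1) the pool is (3, 4)
  T_b still needs (4, 5) but only (3, 4) is free — short on r2 and r1
  T_d still needs (5, 6) but only (3, 4) is free — short on r2 and r1
  T_e still needs (3, 5) but only (3, 4) is free — short on r1
  T_c still needs (0, 5) but only (3, 4) is free — short on r1
Processes that can never finish: T_b, T_d, T_e and T_c.


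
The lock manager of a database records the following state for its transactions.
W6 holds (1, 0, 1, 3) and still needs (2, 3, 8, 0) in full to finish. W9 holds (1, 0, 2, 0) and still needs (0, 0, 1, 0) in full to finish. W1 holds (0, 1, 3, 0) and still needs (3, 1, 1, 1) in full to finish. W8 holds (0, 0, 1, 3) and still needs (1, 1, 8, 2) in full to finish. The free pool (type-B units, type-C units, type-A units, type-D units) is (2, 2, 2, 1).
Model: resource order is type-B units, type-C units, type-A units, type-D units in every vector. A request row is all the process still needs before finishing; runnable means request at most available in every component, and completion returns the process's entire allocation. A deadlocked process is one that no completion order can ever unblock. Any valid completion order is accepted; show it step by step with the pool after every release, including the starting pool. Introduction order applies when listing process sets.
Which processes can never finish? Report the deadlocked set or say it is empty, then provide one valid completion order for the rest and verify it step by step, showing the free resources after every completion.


The deadlocked set is W6 and W8.
Key observation: no order helps: past W9, W1, the free pool tops out at (3, 3, 7, 1), below what each blocked process needs in type-A units.
One completion order for the rest: W9, W1. Verifying each step:
  pool = (2, 2, 2, 1)
  W9: need (0, 0, 1, 0) fits (2, 2, 2, 1); releases (1, 0, 2, 0), pool now (3, 2, 4, 1)
  W1: need (3, 1, 1, 1) fits (3, 2, 4, 1); releases (0, 1, 3, 0), pool now (3, 3, 7, 1)
The blocked processes can never fit:
  W6 cannot run: need (2, 3, 8, 0) vs free (3, 3, 7, 1) (insufficient type-A units)
  W8 cannot run: need (1, 1, 8, 2) vs free (3, 3, 7, 1) (insufficient type-A units and type-D units)


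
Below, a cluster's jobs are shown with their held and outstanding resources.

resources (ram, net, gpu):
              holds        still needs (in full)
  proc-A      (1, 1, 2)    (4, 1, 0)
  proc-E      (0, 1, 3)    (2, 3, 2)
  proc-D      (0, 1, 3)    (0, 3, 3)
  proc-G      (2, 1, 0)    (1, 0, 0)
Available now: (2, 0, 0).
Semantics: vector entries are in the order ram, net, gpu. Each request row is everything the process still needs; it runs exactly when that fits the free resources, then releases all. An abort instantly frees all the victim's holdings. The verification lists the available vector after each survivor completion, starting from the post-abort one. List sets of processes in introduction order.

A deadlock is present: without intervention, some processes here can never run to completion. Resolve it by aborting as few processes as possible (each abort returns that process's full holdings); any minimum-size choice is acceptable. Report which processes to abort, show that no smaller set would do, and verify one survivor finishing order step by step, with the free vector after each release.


The answer: abort proc-D.
Key observation: no ordering could ever have run proc-E before the abort of proc-D; with (0, 1, 3) back in the pool it fits at step 3.
Minimality: the empty abort set fails — the state is deadlocked as it stands.
One survivor order: proc-G, proc-A, proc-E. Step-by-step check (post-abort pool first):
  pool = (2, 1, 3)
  run proc-G (needs (1, 0, 0), free (2, 1, 3)); after release of (2, 1, 0) the pool is (4, 2, 3)
  run proc-A (needs (4, 1, 0), free (4, 2, 3)); after release of (1, 1, 2) the pool is (5, 3, 5)
  run proc-E (needs (2, 3, 2), free (5, 3, 5)); after release of (0, 1, 3) the pool is (5, 4, 8)


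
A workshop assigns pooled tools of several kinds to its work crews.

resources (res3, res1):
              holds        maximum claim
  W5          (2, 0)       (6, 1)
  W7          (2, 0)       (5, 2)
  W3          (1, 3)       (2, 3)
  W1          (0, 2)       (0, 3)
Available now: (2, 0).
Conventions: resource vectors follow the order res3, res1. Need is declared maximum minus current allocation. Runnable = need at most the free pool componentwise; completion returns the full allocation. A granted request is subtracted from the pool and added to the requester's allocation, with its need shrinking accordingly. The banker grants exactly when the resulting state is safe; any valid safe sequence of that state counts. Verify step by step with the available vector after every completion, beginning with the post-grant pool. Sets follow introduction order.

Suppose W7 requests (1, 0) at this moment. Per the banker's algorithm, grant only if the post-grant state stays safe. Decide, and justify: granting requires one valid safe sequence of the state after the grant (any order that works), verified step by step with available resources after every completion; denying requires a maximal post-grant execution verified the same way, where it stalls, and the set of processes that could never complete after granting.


GRANT. The post-grant state is safe; one safe sequence: W3, W7, W5, W1.
Key observation: after the grant the pool drops to (1, 0), which still lets W3 finish first and unwind the rest.
Check on the post-grant state, step by step:
  pool = (1, 0)
  W3 needs (1, 0) <= (1, 0) -> finishes; pool += (1, 3) = (2, 3)
  W7 needs (2, 2) <= (2, 3) -> finishes; pool += (3, 0) = (5, 3)
  W5 needs (4, 1) <= (5, 3) -> finishes; pool += (2, 0) = (7, 3)
  W1 needs (0, 1) <= (7, 3) -> finishes; pool += (0, 2) = (7, 5)


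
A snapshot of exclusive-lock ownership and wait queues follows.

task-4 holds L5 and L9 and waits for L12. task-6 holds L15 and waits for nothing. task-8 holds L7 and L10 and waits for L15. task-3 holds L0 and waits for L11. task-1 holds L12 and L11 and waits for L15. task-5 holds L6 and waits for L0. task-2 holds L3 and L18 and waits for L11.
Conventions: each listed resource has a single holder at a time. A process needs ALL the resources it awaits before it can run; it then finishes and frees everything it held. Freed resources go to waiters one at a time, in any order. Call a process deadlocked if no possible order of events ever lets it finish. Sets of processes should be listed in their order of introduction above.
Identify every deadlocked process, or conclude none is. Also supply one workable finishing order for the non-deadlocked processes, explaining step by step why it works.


Nothing here is deadlocked.
Key observation: the wait graph is acyclic; completion cascades from the unblocked processes through everyone else.
One completion order for the rest: task-6, task-1, task-8, task-2, task-3, task-4, task-5.
Walking it through:
  task-6 waits on nothing -> runs at once and releases L15
  run task-1 (all its waits — L15 — are resolved); releases L12 and L11
  run task-8 (all its waits — L15 — are resolved); releases L7 and L10
  run task-2 (all its waits — L11 — are resolved); releases L3 and L18
  run task-3 (all its waits — L11 — are resolved); releases L0
  run task-4 (all its waits — L12 — are resolved); releases L5 and L9
  run task-5 (all its waits — L0 — are resolved); releases L6


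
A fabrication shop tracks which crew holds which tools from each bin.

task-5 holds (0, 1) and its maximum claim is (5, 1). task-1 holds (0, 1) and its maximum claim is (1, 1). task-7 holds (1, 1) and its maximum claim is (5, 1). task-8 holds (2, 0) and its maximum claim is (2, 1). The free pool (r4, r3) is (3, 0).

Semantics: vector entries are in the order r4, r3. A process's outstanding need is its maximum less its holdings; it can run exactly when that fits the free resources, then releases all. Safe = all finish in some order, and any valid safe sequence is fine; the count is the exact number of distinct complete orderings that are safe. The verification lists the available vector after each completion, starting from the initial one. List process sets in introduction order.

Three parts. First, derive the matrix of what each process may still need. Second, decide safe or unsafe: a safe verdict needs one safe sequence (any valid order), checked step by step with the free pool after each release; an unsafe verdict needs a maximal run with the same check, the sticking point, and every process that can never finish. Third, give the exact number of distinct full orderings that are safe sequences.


(1) Outstanding need per process (order r4, r3):
  task-5: (5, 0)
  task-1: (1, 0)
  task-7: (4, 0)
  task-8: (0, 1)
(2) SAFE, for example via the order task-1, task-8, task-5, task-7.
Key observation: the order's first zero-slack moment is task-8 ((0, 1) needed, (3, 1) free — a requested resource with nothing to spare).
Verifying each step:
  pool = (3, 0)
  task-1: need (1, 0) fits (3, 0); releases (0, 1), pool now (3, 1)
  task-8: need (0, 1) fits (3, 1); releases (2, 0), pool now (5, 1)
  task-5: need (5, 0) fits (5, 1); releases (0, 1), pool now (5, 2)
  task-7: need (4, 0) fits (5, 2); releases (1, 1), pool now (6, 3)
(3) The exact count: 2 of the possible complete orderings are safe sequences.
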